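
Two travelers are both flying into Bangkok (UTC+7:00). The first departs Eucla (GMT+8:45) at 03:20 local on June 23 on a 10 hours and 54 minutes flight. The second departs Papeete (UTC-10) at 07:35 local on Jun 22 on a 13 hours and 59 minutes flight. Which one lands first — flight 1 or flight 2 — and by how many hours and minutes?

the first, by 2 hours 5 minutes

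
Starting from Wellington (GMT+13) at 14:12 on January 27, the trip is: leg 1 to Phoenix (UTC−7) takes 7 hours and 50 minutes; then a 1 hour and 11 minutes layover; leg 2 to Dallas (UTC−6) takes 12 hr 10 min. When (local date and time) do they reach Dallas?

Convert departure to UTC: 14:12 − 13:00 = 01:12 UTC on Jan 27.
Add 7 hours 50 minutes leg 1 → 09:02 UTC.
Add 1 hour and 11 minutes layover in Phoenix → 10:13 UTC.
Add 12 hours 10 minutes leg 2 → 22:23 UTC.
Dallas is UTC−6:00, so local arrival = 22:23 − 6:00 = 16:23 on Jan 27.

16:23 on Jan 27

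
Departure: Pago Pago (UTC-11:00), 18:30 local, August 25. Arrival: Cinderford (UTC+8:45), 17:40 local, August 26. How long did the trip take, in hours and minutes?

3 hours 25 minutes

Departure in UTC: 18:30 + 11:00 = 05:30 on Aug 26.
Arrival in UTC: 17:40 − 8:45 = 08:55 on Aug 26.
Elapsed = 08:55 − 05:30 = 3 hours 25 minutes.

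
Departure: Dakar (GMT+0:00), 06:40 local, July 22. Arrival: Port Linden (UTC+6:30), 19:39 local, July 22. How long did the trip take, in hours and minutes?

6 hours 29 minutes

Departure is already UTC: 06:40 on Jul 22.
Arrival in UTC: 19:39 − 6:30 = 13:09 on Jul 22.
Elapsed = 13:09 − 06:40 = 6 hours 29 minutes.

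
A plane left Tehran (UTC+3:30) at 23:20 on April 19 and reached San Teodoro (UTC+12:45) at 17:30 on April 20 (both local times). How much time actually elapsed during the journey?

8 hours 55 minutes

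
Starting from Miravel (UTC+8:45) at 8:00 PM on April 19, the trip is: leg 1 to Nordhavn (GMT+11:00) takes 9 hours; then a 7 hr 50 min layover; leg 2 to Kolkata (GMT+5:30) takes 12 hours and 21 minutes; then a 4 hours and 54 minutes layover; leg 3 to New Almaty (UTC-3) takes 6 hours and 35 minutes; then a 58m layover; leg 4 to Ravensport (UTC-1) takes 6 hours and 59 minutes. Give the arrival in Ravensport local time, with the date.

10:52 AM on April 21

Convert departure to UTC: 8:00 PM − 8:45 = 11:15 AM UTC on Apr 19.
Add 9 hours leg 1 → 8:15 PM UTC.
Add 7 hours 50 minutes layover in Nordhavn → 4:05 AM UTC (Apr 20).
Add 12 hours and 21 minutes leg 2 → 4:26 PM UTC.
Add 4 hours 54 minutes layover in Kolkata → 9:20 PM UTC.
Add 6 hours and 35 minutes leg 3 → 3:55 AM UTC (Apr 21).
Add 58 minutes layover in New Almaty → 4:53 AM UTC.
Add 6 hours 59 minutes leg 4 → 11:52 AM UTC.
Ravensport is UTC−1:00, so local arrival = 11:52 AM − 1:00 = 10:52 AM on Apr 21.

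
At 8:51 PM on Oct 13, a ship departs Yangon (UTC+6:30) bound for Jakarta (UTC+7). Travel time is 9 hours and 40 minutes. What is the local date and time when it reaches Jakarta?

Convert departure to UTC: 8:51 PM − 6:30 = 2:21 PM UTC on Oct 13.
Add 9 hours and 40 minutes travel time → 12:01 AM UTC (Oct 14).
Jakarta is UTC+7:00, so local arrival = 12:01 AM + 7:00 = 7:01 AM on Oct 14.

7:01 AM on October 14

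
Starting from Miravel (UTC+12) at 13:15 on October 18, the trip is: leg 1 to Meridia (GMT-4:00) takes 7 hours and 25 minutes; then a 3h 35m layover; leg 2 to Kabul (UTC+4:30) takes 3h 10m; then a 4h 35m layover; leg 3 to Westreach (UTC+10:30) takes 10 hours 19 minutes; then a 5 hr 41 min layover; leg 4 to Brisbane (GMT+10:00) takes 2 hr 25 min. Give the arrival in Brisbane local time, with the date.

Convert departure to UTC: 13:15 − 12:00 = 01:15 UTC on Oct 18.
Add 7 hours and 25 minutes leg 1 → 08:40 UTC.
Add 3 hours and 35 minutes layover in Meridia → 12:15 UTC.
Add 3 hours and 10 minutes leg 2 → 15:25 UTC.
Add 4 hours 35 minutes layover in Kabul → 20:00 UTC.
Add 10 hours 19 minutes leg 3 → 06:19 UTC (Oct 19).
Add 5 hours 41 minutes layover in Westreach → 12:00 UTC.
Add 2 hours and 25 minutes leg 4 → 14:25 UTC.
Brisbane is UTC+10:00, so local arrival = 14:25 + 10:00 = 00:25 on Oct 20.

00:25 on October 20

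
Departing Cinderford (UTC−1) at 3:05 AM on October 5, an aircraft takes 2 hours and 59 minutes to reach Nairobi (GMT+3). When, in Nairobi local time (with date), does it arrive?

10:04 AM on October 5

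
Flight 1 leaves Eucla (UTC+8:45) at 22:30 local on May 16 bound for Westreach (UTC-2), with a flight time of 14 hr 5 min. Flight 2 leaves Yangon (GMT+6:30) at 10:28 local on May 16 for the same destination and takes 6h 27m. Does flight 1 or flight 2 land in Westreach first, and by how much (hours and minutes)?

the second, by 17 hours 25 minutes

Flight 1 in UTC: 22:30 − 8:45 = 13:45 on May 16.
+14 hours and 5 minutes → arrive 03:50 UTC on May 17.
Flight 2 in UTC: 10:28 − 6:30 = 03:58 on May 16.
+6 hours 27 minutes → arrive 10:25 UTC on May 16.
Flight 2 lands earlier by 17 hours 25 minutes.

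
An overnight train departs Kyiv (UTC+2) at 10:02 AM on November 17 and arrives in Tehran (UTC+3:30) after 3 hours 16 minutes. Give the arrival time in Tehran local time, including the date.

Convert departure to UTC: 10:02 AM − 2:00 = 8:02 AM UTC on Nov 17.
Add 3 hours 16 minutes travel time → 11:18 AM UTC.
Tehran is UTC+3:30, so local arrival = 11:18 AM + 3:30 = 2:48 PM on Nov 17.

2:48 PM on November 17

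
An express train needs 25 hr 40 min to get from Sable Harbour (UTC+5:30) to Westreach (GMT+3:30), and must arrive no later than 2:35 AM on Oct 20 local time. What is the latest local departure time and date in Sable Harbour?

Target arrival in UTC: 2:35 AM − 3:30 = 11:05 PM on Oct 19.
Subtract 25 hours and 40 minutes → departure 9:25 PM UTC on Oct 18.
Sable Harbour is UTC+5:30: 9:25 PM + 5:30 = 2:55 AM on Oct 19.

2:55 AM on October 19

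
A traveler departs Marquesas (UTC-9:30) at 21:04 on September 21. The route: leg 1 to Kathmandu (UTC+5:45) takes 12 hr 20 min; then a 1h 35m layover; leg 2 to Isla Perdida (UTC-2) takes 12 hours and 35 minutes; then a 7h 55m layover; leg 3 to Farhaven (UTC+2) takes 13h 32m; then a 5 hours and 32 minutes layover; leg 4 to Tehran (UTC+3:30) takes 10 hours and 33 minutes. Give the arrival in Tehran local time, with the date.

02:06 on September 25

Convert departure to UTC: 21:04 + 9:30 = 06:34 UTC on Sep 22.
Add 12 hours 20 minutes leg 1 → 18:54 UTC.
Add 1 hour and 35 minutes layover in Kathmandu → 20:29 UTC.
Add 12 hours and 35 minutes leg 2 → 09:04 UTC (Sep 23).
Add 7 hours and 55 minutes layover in Isla Perdida → 16:59 UTC.
Add 13 hours 32 minutes leg 3 → 06:31 UTC (Sep 24).
Add 5 hours 32 minutes layover in Farhaven → 12:03 UTC.
Add 10 hours 33 minutes leg 4 → 22:36 UTC.
Tehran is UTC+3:30, so local arrival = 22:36 + 3:30 = 02:06 on Sep 25.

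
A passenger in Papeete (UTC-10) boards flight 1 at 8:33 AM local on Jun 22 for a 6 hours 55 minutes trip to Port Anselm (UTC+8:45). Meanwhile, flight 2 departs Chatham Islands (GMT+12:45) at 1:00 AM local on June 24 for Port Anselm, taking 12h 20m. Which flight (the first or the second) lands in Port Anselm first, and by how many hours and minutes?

Flight 1 in UTC: 8:33 AM + 10:00 = 6:33 PM on Jun 22.
+6 hours and 55 minutes → arrive 1:28 AM UTC on Jun 23.
Flight 2 in UTC: 1:00 AM − 12:45 = 12:15 PM on Jun 23.
+12 hours and 20 minutes → arrive 12:35 AM UTC on Jun 24.
Flight 1 lands earlier by 23 hours 7 minutes.

the first, by 23 hours 7 minutes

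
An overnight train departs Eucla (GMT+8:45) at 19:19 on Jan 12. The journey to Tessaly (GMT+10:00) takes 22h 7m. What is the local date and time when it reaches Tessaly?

18:41 on January 13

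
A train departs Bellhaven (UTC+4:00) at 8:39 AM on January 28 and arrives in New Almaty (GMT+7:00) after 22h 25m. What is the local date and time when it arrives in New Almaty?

10:04 AM on January 29

Convert departure to UTC: 8:39 AM − 4:00 = 4:39 AM UTC on Jan 28.
Add 22 hours and 25 minutes travel time → 3:04 AM UTC (Jan 29).
New Almaty is UTC+7:00, so local arrival = 3:04 AM + 7:00 = 10:04 AM on Jan 29.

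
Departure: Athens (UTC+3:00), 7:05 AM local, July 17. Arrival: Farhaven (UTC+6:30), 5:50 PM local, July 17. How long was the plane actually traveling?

Departure in UTC: 7:05 AM − 3:00 = 4:05 AM on Jul 17.
Arrival in UTC: 5:50 PM − 6:30 = 11:20 AM on Jul 17.
Elapsed = 11:20 AM − 4:05 AM = 7 hours 15 minutes.

7 hours 15 minutes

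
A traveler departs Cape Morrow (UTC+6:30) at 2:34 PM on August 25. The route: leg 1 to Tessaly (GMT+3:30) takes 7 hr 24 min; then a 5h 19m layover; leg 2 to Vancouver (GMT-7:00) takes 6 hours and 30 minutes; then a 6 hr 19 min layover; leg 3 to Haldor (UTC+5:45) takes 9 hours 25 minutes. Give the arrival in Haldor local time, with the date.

12:46 AM on Aug 27

Convert departure to UTC: 2:34 PM − 6:30 = 8:04 AM UTC on Aug 25.
Add 7 hours 24 minutes leg 1 → 3:28 PM UTC.
Add 5 hours 19 minutes layover in Tessaly → 8:47 PM UTC.
Add 6 hours and 30 minutes leg 2 → 3:17 AM UTC (Aug 26).
Add 6 hours and 19 minutes layover in Vancouver → 9:36 AM UTC.
Add 9 hours 25 minutes leg 3 → 7:01 PM UTC.
Haldor is UTC+5:45, so local arrival = 7:01 PM + 5:45 = 12:46 AM on Aug 27.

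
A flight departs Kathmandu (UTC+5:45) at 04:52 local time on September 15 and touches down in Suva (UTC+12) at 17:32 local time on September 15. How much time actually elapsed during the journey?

Departure in UTC: 04:52 − 5:45 = 23:07 on Sep 14.
Arrival in UTC: 17:32 − 12:00 = 05:32 on Sep 15.
Elapsed = 05:32 − 23:07 (+1 day) = 6 hours 25 minutes.

6 hours 25 minutes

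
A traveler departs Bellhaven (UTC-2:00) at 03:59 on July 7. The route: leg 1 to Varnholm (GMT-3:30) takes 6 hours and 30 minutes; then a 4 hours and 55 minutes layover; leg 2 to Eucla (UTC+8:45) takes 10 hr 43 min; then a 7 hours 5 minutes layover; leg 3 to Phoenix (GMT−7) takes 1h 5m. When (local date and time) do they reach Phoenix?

Convert departure to UTC: 03:59 + 2:00 = 05:59 UTC on Jul 7.
Add 6 hours 30 minutes leg 1 → 12:29 UTC.
Add 4 hours 55 minutes layover in Varnholm → 17:24 UTC.
Add 10 hours and 43 minutes leg 2 → 04:07 UTC (Jul 8).
Add 7 hours 5 minutes layover in Eucla → 11:12 UTC.
Add 1 hour 5 minutes leg 3 → 12:17 UTC.
Phoenix is UTC−7:00, so local arrival = 12:17 − 7:00 = 05:17 on Jul 8.

05:17 on July 8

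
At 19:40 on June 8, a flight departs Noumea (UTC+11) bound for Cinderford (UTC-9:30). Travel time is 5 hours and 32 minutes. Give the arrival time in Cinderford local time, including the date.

Convert departure to UTC: 19:40 − 11:00 = 08:40 UTC on Jun 8.
Add 5 hours 32 minutes travel time → 14:12 UTC.
Cinderford is UTC−9:30, so local arrival = 14:12 − 9:30 = 04:42 on Jun 8.

04:42 on Jun 8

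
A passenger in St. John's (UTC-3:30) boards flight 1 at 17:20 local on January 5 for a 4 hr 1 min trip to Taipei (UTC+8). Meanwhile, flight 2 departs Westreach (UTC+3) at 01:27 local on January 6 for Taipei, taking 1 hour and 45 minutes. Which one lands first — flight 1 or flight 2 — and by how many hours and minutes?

the second, by 39 minutes

Flight 1 in UTC: 17:20 + 3:30 = 20:50 on Jan 5.
+4 hours 1 minute → arrive 00:51 UTC on Jan 6.
Flight 2 in UTC: 01:27 − 3:00 = 22:27 on Jan 5.
+1 hour and 45 minutes → arrive 00:12 UTC on Jan 6.
Flight 2 lands earlier by 39 minutes.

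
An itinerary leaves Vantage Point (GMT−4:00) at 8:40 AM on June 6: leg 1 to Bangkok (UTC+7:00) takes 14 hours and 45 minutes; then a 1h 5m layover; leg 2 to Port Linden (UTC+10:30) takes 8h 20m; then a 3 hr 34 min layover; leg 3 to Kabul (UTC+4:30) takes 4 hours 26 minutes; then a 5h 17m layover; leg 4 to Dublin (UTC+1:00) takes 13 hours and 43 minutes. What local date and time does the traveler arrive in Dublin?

4:50 PM on June 8

Convert departure to UTC: 8:40 AM + 4:00 = 12:40 PM UTC on Jun 6.
Add 14 hours and 45 minutes leg 1 → 3:25 AM UTC (Jun 7).
Add 1 hour 5 minutes layover in Bangkok → 4:30 AM UTC.
Add 8 hours 20 minutes leg 2 → 12:50 PM UTC.
Add 3 hours and 34 minutes layover in Port Linden → 4:24 PM UTC.
Add 4 hours and 26 minutes leg 3 → 8:50 PM UTC.
Add 5 hours 17 minutes layover in Kabul → 2:07 AM UTC (Jun 8).
Add 13 hours 43 minutes leg 4 → 3:50 PM UTC.
Dublin is UTC+1:00, so local arrival = 3:50 PM + 1:00 = 4:50 PM on Jun 8.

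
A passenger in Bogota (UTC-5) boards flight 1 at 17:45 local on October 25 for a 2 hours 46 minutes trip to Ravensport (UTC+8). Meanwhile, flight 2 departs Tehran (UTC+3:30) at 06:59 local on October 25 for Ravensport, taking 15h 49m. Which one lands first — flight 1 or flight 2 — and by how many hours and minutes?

Flight 1 in UTC: 17:45 + 5:00 = 22:45 on Oct 25.
+2 hours and 46 minutes → arrive 01:31 UTC on Oct 26.
Flight 2 in UTC: 06:59 − 3:30 = 03:29 on Oct 25.
+15 hours 49 minutes → arrive 19:18 UTC on Oct 25.
Flight 2 lands earlier by 6 hours 13 minutes.

the second, by 6 hours 13 minutes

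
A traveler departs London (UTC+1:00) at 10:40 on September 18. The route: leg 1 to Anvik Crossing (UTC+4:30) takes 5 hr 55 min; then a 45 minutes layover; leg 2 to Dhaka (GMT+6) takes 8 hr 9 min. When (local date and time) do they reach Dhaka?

06:29 on September 19

Convert departure to UTC: 10:40 − 1:00 = 09:40 UTC on Sep 18.
Add 5 hours and 55 minutes leg 1 → 15:35 UTC.
Add 45 minutes layover in Anvik Crossing → 16:20 UTC.
Add 8 hours and 9 minutes leg 2 → 00:29 UTC (Sep 19).
Dhaka is UTC+6:00, so local arrival = 00:29 + 6:00 = 06:29 on Sep 19.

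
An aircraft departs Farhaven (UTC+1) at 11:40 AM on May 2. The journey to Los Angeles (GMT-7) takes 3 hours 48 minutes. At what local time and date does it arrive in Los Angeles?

7:28 AM on May 2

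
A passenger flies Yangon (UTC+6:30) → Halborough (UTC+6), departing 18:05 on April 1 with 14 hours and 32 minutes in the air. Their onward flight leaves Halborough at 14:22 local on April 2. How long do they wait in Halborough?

6 hours 15 minutes

Convert departure to UTC: 18:05 − 6:30 = 11:35 UTC on Apr 1.
Add 14 hours and 32 minutes flight time → 02:07 UTC (Apr 2).
Halborough is UTC+6:00, so local arrival = 02:07 + 6:00 = 08:07 on Apr 2.
Layover = 14:22 − 08:07 = 6 hours 15 minutes.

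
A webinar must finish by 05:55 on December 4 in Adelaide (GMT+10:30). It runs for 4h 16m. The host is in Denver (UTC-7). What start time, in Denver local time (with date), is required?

08:09 on Dec 3

Target end time in UTC: 05:55 − 10:30 = 19:25 on Dec 3.
Subtract 4 hours 16 minutes → start 15:09 UTC on Dec 3.
Denver is UTC−7:00: 15:09 − 7:00 = 08:09 on Dec 3.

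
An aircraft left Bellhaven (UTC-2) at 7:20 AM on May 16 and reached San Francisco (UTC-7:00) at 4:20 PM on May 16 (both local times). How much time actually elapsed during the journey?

14 hours

Departure in UTC: 7:20 AM + 2:00 = 9:20 AM on May 16.
Arrival in UTC: 4:20 PM + 7:00 = 11:20 PM on May 16.
Elapsed = 11:20 PM − 9:20 AM = 14 hours.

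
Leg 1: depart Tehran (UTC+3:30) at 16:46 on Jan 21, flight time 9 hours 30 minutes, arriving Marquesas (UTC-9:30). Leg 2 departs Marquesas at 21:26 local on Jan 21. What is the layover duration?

8 hours 10 minutes

Convert departure to UTC: 16:46 − 3:30 = 13:16 UTC on Jan 21.
Add 9 hours and 30 minutes flight time → 22:46 UTC.
Marquesas is UTC−9:30, so local arrival = 22:46 − 9:30 = 13:16 on Jan 21.
Layover = 21:26 − 13:16 = 8 hours 10 minutes.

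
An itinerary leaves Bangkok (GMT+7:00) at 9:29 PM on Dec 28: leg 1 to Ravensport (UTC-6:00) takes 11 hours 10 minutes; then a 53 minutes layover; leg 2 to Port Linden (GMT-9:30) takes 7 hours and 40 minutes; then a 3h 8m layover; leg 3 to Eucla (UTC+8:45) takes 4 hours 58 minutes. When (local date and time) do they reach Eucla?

Convert departure to UTC: 9:29 PM − 7:00 = 2:29 PM UTC on Dec 28.
Add 11 hours and 10 minutes leg 1 → 1:39 AM UTC (Dec 29).
Add 53 minutes layover in Ravensport → 2:32 AM UTC.
Add 7 hours 40 minutes leg 2 → 10:12 AM UTC.
Add 3 hours and 8 minutes layover in Port Linden → 1:20 PM UTC.
Add 4 hours 58 minutes leg 3 → 6:18 PM UTC.
Eucla is UTC+8:45, so local arrival = 6:18 PM + 8:45 = 3:03 AM on Dec 30.

3:03 AM on December 30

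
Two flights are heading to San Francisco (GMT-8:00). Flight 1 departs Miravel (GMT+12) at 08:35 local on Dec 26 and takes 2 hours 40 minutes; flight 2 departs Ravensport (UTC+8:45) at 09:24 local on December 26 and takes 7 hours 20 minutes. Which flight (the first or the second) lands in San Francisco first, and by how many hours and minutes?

Flight 1 in UTC: 08:35 − 12:00 = 20:35 on Dec 25.
+2 hours and 40 minutes → arrive 23:15 UTC on Dec 25.
Flight 2 in UTC: 09:24 − 8:45 = 00:39 on Dec 26.
+7 hours and 20 minutes → arrive 07:59 UTC on Dec 26.
Flight 1 lands earlier by 8 hours 44 minutes.

the first, by 8 hours 44 minutes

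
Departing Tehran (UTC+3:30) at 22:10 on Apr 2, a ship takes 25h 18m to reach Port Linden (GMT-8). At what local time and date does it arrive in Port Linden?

11:58 on April 3

Convert departure to UTC: 22:10 − 3:30 = 18:40 UTC on Apr 2.
Add 25 hours and 18 minutes travel time → 19:58 UTC (Apr 3).
Port Linden is UTC−8:00, so local arrival = 19:58 − 8:00 = 11:58 on Apr 3.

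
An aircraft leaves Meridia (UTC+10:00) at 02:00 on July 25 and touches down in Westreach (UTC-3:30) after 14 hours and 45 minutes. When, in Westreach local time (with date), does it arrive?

03:15 on July 25

Convert departure to UTC: 02:00 − 10:00 = 16:00 UTC on Jul 24.
Add 14 hours 45 minutes travel time → 06:45 UTC (Jul 25).
Westreach is UTC−3:30, so local arrival = 06:45 − 3:30 = 03:15 on Jul 25.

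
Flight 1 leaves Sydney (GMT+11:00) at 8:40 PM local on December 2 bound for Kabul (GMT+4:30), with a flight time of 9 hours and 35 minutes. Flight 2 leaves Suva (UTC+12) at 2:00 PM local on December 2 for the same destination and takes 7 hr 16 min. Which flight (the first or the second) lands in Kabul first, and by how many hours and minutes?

the second, by 9 hours 59 minutes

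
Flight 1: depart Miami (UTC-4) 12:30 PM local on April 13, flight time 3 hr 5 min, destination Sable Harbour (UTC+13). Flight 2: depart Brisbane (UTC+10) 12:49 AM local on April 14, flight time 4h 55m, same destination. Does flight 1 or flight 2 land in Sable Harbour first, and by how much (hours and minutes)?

the first, by 9 minutes

Flight 1 in UTC: 12:30 PM + 4:00 = 4:30 PM on Apr 13.
+3 hours and 5 minutes → arrive 7:35 PM UTC on Apr 13.
Flight 2 in UTC: 12:49 AM − 10:00 = 2:49 PM on Apr 13.
+4 hours 55 minutes → arrive 7:44 PM UTC on Apr 13.
Flight 1 lands earlier by 9 minutes.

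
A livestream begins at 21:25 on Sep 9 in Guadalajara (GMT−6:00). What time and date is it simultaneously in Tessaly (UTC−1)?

02:25 on September 10

In UTC: 21:25 + 6:00 = 03:25 on Sep 10.
Tessaly is UTC−1:00: 03:25 − 1:00 = 02:25 on Sep 10.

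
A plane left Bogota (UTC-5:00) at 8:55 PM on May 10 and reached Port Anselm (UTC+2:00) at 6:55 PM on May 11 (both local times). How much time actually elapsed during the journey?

15 hours

Port Anselm is 7:00 ahead of Bogota.
Clock-face elapsed time (ignoring zones) is 22 hours.
Actual elapsed = 22 hours − 7:00 = 15 hours.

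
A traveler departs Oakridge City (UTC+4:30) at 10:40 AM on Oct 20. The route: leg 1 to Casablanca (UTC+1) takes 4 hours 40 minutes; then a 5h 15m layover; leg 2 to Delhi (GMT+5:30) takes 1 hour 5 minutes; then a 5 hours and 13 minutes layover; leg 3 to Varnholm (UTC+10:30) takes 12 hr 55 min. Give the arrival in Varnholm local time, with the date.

9:48 PM on October 21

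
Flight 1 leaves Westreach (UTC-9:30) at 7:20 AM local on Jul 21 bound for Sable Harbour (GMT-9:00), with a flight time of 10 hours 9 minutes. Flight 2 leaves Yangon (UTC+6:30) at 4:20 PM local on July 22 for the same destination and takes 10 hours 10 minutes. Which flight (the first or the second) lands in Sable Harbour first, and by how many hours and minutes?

the first, by 17 hours 1 minute

Flight 1 in UTC: 7:20 AM + 9:30 = 4:50 PM on Jul 21.
+10 hours 9 minutes → arrive 2:59 AM UTC on Jul 22.
Flight 2 in UTC: 4:20 PM − 6:30 = 9:50 AM on Jul 22.
+10 hours 10 minutes → arrive 8:00 PM UTC on Jul 22.
Flight 1 lands earlier by 17 hours 1 minute.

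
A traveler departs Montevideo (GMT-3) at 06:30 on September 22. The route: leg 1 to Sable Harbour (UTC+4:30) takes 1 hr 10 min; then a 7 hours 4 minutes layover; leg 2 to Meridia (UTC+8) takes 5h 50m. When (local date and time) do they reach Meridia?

07:34 on September 23

Convert departure to UTC: 06:30 + 3:00 = 09:30 UTC on Sep 22.
Add 1 hour 10 minutes leg 1 → 10:40 UTC.
Add 7 hours 4 minutes layover in Sable Harbour → 17:44 UTC.
Add 5 hours and 50 minutes leg 2 → 23:34 UTC.
Meridia is UTC+8:00, so local arrival = 23:34 + 8:00 = 07:34 on Sep 23.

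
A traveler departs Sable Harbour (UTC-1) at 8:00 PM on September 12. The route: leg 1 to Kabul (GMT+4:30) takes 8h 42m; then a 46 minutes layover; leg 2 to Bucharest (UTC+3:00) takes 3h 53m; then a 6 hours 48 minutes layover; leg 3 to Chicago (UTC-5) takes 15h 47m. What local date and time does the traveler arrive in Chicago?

Convert departure to UTC: 8:00 PM + 1:00 = 9:00 PM UTC on Sep 12.
Add 8 hours and 42 minutes leg 1 → 5:42 AM UTC (Sep 13).
Add 46 minutes layover in Kabul → 6:28 AM UTC.
Add 3 hours 53 minutes leg 2 → 10:21 AM UTC.
Add 6 hours 48 minutes layover in Bucharest → 5:09 PM UTC.
Add 15 hours 47 minutes leg 3 → 8:56 AM UTC (Sep 14).
Chicago is UTC−5:00, so local arrival = 8:56 AM − 5:00 = 3:56 AM on Sep 14.

3:56 AM on Sep 14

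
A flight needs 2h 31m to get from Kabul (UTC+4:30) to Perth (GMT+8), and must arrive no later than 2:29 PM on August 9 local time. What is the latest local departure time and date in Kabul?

Target arrival in UTC: 2:29 PM − 8:00 = 6:29 AM on Aug 9.
Subtract 2 hours and 31 minutes → departure 3:58 AM UTC on Aug 9.
Kabul is UTC+4:30: 3:58 AM + 4:30 = 8:28 AM on Aug 9.

8:28 AM on August 9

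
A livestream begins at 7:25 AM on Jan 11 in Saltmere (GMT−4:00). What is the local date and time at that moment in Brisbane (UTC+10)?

9:25 PM on Jan 11

Brisbane is 14:00 ahead of Saltmere.
Shift by the zone difference: 7:25 AM + 14:00 = 9:25 PM on Jan 11 in Brisbane.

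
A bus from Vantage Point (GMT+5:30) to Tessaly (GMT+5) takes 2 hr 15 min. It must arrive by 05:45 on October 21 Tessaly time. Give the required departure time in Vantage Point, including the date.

04:00 on October 21

Target arrival in UTC: 05:45 − 5:00 = 00:45 on Oct 21.
Subtract 2 hours 15 minutes → departure 22:30 UTC on Oct 20.
Vantage Point is UTC+5:30: 22:30 + 5:30 = 04:00 on Oct 21.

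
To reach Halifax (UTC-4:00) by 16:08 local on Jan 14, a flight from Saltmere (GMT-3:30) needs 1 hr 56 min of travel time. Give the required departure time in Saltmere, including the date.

14:42 on Jan 14

Target arrival in UTC: 16:08 + 4:00 = 20:08 on Jan 14.
Subtract 1 hour and 56 minutes → departure 18:12 UTC on Jan 14.
Saltmere is UTC−3:30: 18:12 − 3:30 = 14:42 on Jan 14.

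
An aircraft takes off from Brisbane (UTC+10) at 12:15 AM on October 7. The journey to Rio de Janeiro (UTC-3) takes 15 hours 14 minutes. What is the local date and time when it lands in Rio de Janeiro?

Convert departure to UTC: 12:15 AM − 10:00 = 2:15 PM UTC on Oct 6.
Add 15 hours and 14 minutes travel time → 5:29 AM UTC (Oct 7).
Rio de Janeiro is UTC−3:00, so local arrival = 5:29 AM − 3:00 = 2:29 AM on Oct 7.

2:29 AM on October 7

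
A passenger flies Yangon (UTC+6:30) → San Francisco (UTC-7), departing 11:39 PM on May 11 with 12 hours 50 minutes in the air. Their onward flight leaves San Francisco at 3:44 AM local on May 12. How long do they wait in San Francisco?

Convert departure to UTC: 11:39 PM − 6:30 = 5:09 PM UTC on May 11.
Add 12 hours and 50 minutes flight time → 5:59 AM UTC (May 12).
San Francisco is UTC−7:00, so local arrival = 5:59 AM − 7:00 = 10:59 PM on May 11.
Layover = 3:44 AM − 10:59 PM (+1 day) = 4 hours 45 minutes.

4 hours 45 minutes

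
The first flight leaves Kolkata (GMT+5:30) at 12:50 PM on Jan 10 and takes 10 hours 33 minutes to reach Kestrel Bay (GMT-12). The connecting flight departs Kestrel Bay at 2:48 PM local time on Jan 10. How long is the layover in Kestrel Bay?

8 hours 55 minutes

Convert departure to UTC: 12:50 PM − 5:30 = 7:20 AM UTC on Jan 10.
Add 10 hours and 33 minutes flight time → 5:53 PM UTC.
Kestrel Bay is UTC−12:00, so local arrival = 5:53 PM − 12:00 = 5:53 AM on Jan 10.
Layover = 2:48 PM − 5:53 AM = 8 hours 55 minutes.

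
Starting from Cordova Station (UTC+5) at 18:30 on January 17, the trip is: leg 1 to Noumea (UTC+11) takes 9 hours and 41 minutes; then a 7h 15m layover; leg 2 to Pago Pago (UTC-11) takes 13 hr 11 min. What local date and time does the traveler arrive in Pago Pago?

08:37 on Jan 18

Convert departure to UTC: 18:30 − 5:00 = 13:30 UTC on Jan 17.
Add 9 hours and 41 minutes leg 1 → 23:11 UTC.
Add 7 hours and 15 minutes layover in Noumea → 06:26 UTC (Jan 18).
Add 13 hours and 11 minutes leg 2 → 19:37 UTC.
Pago Pago is UTC−11:00, so local arrival = 19:37 − 11:00 = 08:37 on Jan 18.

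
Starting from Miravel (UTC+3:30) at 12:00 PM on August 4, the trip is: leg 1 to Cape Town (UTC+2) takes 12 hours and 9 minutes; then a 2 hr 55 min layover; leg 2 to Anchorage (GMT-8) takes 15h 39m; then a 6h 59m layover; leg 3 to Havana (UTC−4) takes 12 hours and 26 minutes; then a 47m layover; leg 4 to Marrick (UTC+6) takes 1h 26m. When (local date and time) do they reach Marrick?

6:51 PM on August 6

Convert departure to UTC: 12:00 PM − 3:30 = 8:30 AM UTC on Aug 4.
Add 12 hours 9 minutes leg 1 → 8:39 PM UTC.
Add 2 hours 55 minutes layover in Cape Town → 11:34 PM UTC.
Add 15 hours 39 minutes leg 2 → 3:13 PM UTC (Aug 5).
Add 6 hours and 59 minutes layover in Anchorage → 10:12 PM UTC.
Add 12 hours 26 minutes leg 3 → 10:38 AM UTC (Aug 6).
Add 47 minutes layover in Havana → 11:25 AM UTC.
Add 1 hour 26 minutes leg 4 → 12:51 PM UTC.
Marrick is UTC+6:00, so local arrival = 12:51 PM + 6:00 = 6:51 PM on Aug 6.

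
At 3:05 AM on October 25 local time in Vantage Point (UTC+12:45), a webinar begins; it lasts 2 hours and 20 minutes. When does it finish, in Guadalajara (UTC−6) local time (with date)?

Convert start to UTC: 3:05 AM − 12:45 = 2:20 PM UTC on Oct 24.
Add 2 hours 20 minutes duration → 4:40 PM UTC.
Guadalajara is UTC−6:00, so local end time = 4:40 PM − 6:00 = 10:40 AM on Oct 24.

10:40 AM on October 24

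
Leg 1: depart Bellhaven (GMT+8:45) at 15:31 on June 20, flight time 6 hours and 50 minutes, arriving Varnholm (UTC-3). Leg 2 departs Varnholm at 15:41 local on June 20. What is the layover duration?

5 hours 5 minutes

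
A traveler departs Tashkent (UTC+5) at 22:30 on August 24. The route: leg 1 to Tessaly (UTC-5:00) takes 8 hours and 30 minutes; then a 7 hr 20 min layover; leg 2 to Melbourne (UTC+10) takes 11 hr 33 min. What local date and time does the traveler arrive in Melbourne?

Convert departure to UTC: 22:30 − 5:00 = 17:30 UTC on Aug 24.
Add 8 hours 30 minutes leg 1 → 02:00 UTC (Aug 25).
Add 7 hours 20 minutes layover in Tessaly → 09:20 UTC.
Add 11 hours and 33 minutes leg 2 → 20:53 UTC.
Melbourne is UTC+10:00, so local arrival = 20:53 + 10:00 = 06:53 on Aug 26.

06:53 on August 26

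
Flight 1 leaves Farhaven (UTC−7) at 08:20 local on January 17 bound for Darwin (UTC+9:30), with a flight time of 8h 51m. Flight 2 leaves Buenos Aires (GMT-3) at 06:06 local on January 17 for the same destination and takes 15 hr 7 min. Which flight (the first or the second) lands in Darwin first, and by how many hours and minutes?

Flight 1 in UTC: 08:20 + 7:00 = 15:20 on Jan 17.
+8 hours 51 minutes → arrive 00:11 UTC on Jan 18.
Flight 2 in UTC: 06:06 + 3:00 = 09:06 on Jan 17.
+15 hours and 7 minutes → arrive 00:13 UTC on Jan 18.
Flight 1 lands earlier by 2 minutes.

the first, by 2 minutes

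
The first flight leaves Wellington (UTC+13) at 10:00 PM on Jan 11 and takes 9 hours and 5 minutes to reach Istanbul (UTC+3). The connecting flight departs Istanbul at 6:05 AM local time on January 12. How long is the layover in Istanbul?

Convert departure to UTC: 10:00 PM − 13:00 = 9:00 AM UTC on Jan 11.
Add 9 hours 5 minutes flight time → 6:05 PM UTC.
Istanbul is UTC+3:00, so local arrival = 6:05 PM + 3:00 = 9:05 PM on Jan 11.
Layover = 6:05 AM − 9:05 PM (+1 day) = 9 hours.

9 hours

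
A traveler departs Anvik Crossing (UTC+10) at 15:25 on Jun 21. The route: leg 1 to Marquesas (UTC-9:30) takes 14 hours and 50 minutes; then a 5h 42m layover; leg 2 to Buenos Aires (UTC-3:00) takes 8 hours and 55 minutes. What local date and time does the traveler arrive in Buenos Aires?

07:52 on June 22

Convert departure to UTC: 15:25 − 10:00 = 05:25 UTC on Jun 21.
Add 14 hours and 50 minutes leg 1 → 20:15 UTC.
Add 5 hours 42 minutes layover in Marquesas → 01:57 UTC (Jun 22).
Add 8 hours and 55 minutes leg 2 → 10:52 UTC.
Buenos Aires is UTC−3:00, so local arrival = 10:52 − 3:00 = 07:52 on Jun 22.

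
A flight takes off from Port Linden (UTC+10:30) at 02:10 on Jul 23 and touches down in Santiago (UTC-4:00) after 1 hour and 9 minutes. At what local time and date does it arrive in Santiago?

12:49 on Jul 22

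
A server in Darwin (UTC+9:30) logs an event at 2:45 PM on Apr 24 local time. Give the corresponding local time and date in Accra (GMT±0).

Accra is 9:30 behind Darwin.
Shift by the zone difference: 2:45 PM − 9:30 = 5:15 AM on Apr 24 in Accra.

5:15 AM on April 24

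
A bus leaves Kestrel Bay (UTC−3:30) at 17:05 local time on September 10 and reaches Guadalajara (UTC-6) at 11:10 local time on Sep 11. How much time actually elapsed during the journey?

20 hours 35 minutes

Departure in UTC: 17:05 + 3:30 = 20:35 on Sep 10.
Arrival in UTC: 11:10 + 6:00 = 17:10 on Sep 11.
Elapsed = 17:10 − 20:35 (+1 day) = 20 hours 35 minutes.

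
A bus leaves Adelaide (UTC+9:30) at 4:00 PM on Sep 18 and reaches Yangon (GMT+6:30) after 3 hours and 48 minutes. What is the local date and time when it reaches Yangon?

4:48 PM on Sep 18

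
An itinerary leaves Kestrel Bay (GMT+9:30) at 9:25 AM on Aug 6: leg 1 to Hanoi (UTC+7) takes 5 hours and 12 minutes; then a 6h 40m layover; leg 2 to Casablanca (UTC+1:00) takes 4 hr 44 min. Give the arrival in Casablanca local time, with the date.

5:31 PM on August 6

Convert departure to UTC: 9:25 AM − 9:30 = 11:55 PM UTC on Aug 5.
Add 5 hours 12 minutes leg 1 → 5:07 AM UTC (Aug 6).
Add 6 hours 40 minutes layover in Hanoi → 11:47 AM UTC.
Add 4 hours 44 minutes leg 2 → 4:31 PM UTC.
Casablanca is UTC+1:00, so local arrival = 4:31 PM + 1:00 = 5:31 PM on Aug 6.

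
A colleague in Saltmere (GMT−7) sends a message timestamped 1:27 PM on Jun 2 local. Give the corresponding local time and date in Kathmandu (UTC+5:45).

In UTC: 1:27 PM + 7:00 = 8:27 PM on Jun 2.
Kathmandu is UTC+5:45: 8:27 PM + 5:45 = 2:12 AM on Jun 3.

2:12 AM on June 3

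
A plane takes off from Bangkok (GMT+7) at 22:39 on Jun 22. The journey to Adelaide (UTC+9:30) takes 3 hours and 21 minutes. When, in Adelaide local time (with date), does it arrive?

04:30 on June 23

Convert departure to UTC: 22:39 − 7:00 = 15:39 UTC on Jun 22.
Add 3 hours 21 minutes travel time → 19:00 UTC.
Adelaide is UTC+9:30, so local arrival = 19:00 + 9:30 = 04:30 on Jun 23.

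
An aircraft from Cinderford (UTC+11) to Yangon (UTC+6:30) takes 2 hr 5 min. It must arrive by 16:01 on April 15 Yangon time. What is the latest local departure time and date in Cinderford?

18:26 on April 15

Target arrival in UTC: 16:01 − 6:30 = 09:31 on Apr 15.
Subtract 2 hours and 5 minutes → departure 07:26 UTC on Apr 15.
Cinderford is UTC+11:00: 07:26 + 11:00 = 18:26 on Apr 15.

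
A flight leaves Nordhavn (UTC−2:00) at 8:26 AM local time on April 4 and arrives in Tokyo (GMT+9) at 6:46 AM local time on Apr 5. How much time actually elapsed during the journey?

11 hours 20 minutes

Departure in UTC: 8:26 AM + 2:00 = 10:26 AM on Apr 4.
Arrival in UTC: 6:46 AM − 9:00 = 9:46 PM on Apr 4.
Elapsed = 9:46 PM − 10:26 AM = 11 hours 20 minutes.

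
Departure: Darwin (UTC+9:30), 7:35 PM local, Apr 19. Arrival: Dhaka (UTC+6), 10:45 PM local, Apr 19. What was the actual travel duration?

6 hours 40 minutes

Departure in UTC: 7:35 PM − 9:30 = 10:05 AM on Apr 19.
Arrival in UTC: 10:45 PM − 6:00 = 4:45 PM on Apr 19.
Elapsed = 4:45 PM − 10:05 AM = 6 hours 40 minutes.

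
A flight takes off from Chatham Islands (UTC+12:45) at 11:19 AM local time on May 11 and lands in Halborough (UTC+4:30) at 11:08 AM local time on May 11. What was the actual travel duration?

Halborough is 8:15 behind Chatham Islands.
Clock-face elapsed time (ignoring zones) is −11 minutes.
Actual elapsed = −11 minutes + 8:15 = 8 hours 4 minutes.

8 hours 4 minutes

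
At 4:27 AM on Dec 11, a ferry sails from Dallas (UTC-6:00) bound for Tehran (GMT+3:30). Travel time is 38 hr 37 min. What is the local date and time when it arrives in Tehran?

Tehran is 9:30 ahead of Dallas.
After 38 hours and 37 minutes it is 7:04 PM (Dec 12) in Dallas.
Shift by the zone difference: 7:04 PM + 9:30 = 4:34 AM on Dec 13 in Tehran.

4:34 AM on Dec 13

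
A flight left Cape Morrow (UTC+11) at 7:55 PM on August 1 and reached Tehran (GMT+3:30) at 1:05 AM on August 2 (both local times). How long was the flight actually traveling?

Departure in UTC: 7:55 PM − 11:00 = 8:55 AM on Aug 1.
Arrival in UTC: 1:05 AM − 3:30 = 9:35 PM on Aug 1.
Elapsed = 9:35 PM − 8:55 AM = 12 hours 40 minutes.

12 hours 40 minutes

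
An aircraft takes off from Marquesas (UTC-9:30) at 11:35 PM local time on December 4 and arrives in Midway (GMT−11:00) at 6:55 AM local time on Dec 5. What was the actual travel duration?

8 hours 50 minutes

Departure in UTC: 11:35 PM + 9:30 = 9:05 AM on Dec 5.
Arrival in UTC: 6:55 AM + 11:00 = 5:55 PM on Dec 5.
Elapsed = 5:55 PM − 9:05 AM = 8 hours 50 minutes.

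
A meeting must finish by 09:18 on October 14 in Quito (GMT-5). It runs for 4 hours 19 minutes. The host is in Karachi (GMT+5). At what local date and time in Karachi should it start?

14:59 on October 14

Target end time in UTC: 09:18 + 5:00 = 14:18 on Oct 14.
Subtract 4 hours 19 minutes → start 09:59 UTC on Oct 14.
Karachi is UTC+5:00: 09:59 + 5:00 = 14:59 on Oct 14.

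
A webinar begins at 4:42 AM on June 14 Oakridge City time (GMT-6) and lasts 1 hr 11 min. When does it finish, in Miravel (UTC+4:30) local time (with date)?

4:23 PM on June 14

Convert start to UTC: 4:42 AM + 6:00 = 10:42 AM UTC on Jun 14.
Add 1 hour 11 minutes duration → 11:53 AM UTC.
Miravel is UTC+4:30, so local end time = 11:53 AM + 4:30 = 4:23 PM on Jun 14.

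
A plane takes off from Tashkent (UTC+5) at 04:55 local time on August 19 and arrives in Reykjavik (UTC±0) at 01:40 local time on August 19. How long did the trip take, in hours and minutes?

Departure in UTC: 04:55 − 5:00 = 23:55 on Aug 18.
Arrival is already UTC: 01:40 on Aug 19.
Elapsed = 01:40 − 23:55 (+1 day) = 1 hour 45 minutes.

1 hour 45 minutes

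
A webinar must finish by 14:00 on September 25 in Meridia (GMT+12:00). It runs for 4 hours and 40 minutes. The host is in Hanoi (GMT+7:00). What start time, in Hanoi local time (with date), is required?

Target end time in UTC: 14:00 − 12:00 = 02:00 on Sep 25.
Subtract 4 hours 40 minutes → start 21:20 UTC on Sep 24.
Hanoi is UTC+7:00: 21:20 + 7:00 = 04:20 on Sep 25.

04:20 on September 25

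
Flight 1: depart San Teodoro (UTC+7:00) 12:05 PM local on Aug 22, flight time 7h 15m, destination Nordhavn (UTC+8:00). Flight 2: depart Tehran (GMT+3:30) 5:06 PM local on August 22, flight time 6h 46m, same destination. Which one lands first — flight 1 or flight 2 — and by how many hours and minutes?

the first, by 8 hours 2 minutes

Flight 1 in UTC: 12:05 PM − 7:00 = 5:05 AM on Aug 22.
+7 hours 15 minutes → arrive 12:20 PM UTC on Aug 22.
Flight 2 in UTC: 5:06 PM − 3:30 = 1:36 PM on Aug 22.
+6 hours 46 minutes → arrive 8:22 PM UTC on Aug 22.
Flight 1 lands earlier by 8 hours 2 minutes.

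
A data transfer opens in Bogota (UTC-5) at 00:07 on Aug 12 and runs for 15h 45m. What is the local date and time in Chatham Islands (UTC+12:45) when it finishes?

09:37 on August 13

Convert start to UTC: 00:07 + 5:00 = 05:07 UTC on Aug 12.
Add 15 hours and 45 minutes duration → 20:52 UTC.
Chatham Islands is UTC+12:45, so local end time = 20:52 + 12:45 = 09:37 on Aug 13.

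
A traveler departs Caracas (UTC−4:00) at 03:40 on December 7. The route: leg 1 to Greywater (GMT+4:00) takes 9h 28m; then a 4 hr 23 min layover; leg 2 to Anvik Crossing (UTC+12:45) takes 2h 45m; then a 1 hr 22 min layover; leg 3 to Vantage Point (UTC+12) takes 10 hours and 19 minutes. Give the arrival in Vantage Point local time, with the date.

Convert departure to UTC: 03:40 + 4:00 = 07:40 UTC on Dec 7.
Add 9 hours and 28 minutes leg 1 → 17:08 UTC.
Add 4 hours and 23 minutes layover in Greywater → 21:31 UTC.
Add 2 hours and 45 minutes leg 2 → 00:16 UTC (Dec 8).
Add 1 hour and 22 minutes layover in Anvik Crossing → 01:38 UTC.
Add 10 hours and 19 minutes leg 3 → 11:57 UTC.
Vantage Point is UTC+12:00, so local arrival = 11:57 + 12:00 = 23:57 on Dec 8.

23:57 on December 8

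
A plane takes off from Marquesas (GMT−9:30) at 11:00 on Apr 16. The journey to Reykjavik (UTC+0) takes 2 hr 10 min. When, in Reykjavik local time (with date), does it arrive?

Reykjavik is 9:30 ahead of Marquesas.
After 2 hours 10 minutes it is 13:10 in Marquesas.
Shift by the zone difference: 13:10 + 9:30 = 22:40 on Apr 16 in Reykjavik.

22:40 on Apr 16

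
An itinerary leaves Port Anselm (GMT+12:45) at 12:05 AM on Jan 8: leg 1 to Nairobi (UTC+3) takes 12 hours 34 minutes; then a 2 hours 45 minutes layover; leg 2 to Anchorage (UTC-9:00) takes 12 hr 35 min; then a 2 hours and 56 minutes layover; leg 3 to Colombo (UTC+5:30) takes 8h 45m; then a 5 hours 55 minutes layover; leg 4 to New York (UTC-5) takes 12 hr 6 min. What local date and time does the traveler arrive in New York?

Convert departure to UTC: 12:05 AM − 12:45 = 11:20 AM UTC on Jan 7.
Add 12 hours and 34 minutes leg 1 → 11:54 PM UTC.
Add 2 hours and 45 minutes layover in Nairobi → 2:39 AM UTC (Jan 8).
Add 12 hours 35 minutes leg 2 → 3:14 PM UTC.
Add 2 hours 56 minutes layover in Anchorage → 6:10 PM UTC.
Add 8 hours 45 minutes leg 3 → 2:55 AM UTC (Jan 9).
Add 5 hours and 55 minutes layover in Colombo → 8:50 AM UTC.
Add 12 hours 6 minutes leg 4 → 8:56 PM UTC.
New York is UTC−5:00, so local arrival = 8:56 PM − 5:00 = 3:56 PM on Jan 9.

3:56 PM on Jan 9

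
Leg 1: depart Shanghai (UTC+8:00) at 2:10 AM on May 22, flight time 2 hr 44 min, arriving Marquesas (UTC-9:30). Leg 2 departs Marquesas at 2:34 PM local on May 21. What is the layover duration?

Convert departure to UTC: 2:10 AM − 8:00 = 6:10 PM UTC on May 21.
Add 2 hours and 44 minutes flight time → 8:54 PM UTC.
Marquesas is UTC−9:30, so local arrival = 8:54 PM − 9:30 = 11:24 AM on May 21.
Layover = 2:34 PM − 11:24 AM = 3 hours 10 minutes.

3 hours 10 minutes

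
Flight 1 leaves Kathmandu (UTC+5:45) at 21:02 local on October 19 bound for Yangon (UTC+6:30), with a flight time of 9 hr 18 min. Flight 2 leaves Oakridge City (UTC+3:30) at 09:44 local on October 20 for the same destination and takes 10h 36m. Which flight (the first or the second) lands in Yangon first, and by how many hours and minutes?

Flight 1 in UTC: 21:02 − 5:45 = 15:17 on Oct 19.
+9 hours and 18 minutes → arrive 00:35 UTC on Oct 20.
Flight 2 in UTC: 09:44 − 3:30 = 06:14 on Oct 20.
+10 hours 36 minutes → arrive 16:50 UTC on Oct 20.
Flight 1 lands earlier by 16 hours 15 minutes.

the first, by 16 hours 15 minutes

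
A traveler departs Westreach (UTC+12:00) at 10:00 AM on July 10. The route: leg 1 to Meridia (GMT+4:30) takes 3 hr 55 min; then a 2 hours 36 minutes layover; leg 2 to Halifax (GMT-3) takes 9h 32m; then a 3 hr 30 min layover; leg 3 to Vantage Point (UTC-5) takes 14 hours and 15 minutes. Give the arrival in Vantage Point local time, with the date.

Convert departure to UTC: 10:00 AM − 12:00 = 10:00 PM UTC on Jul 9.
Add 3 hours and 55 minutes leg 1 → 1:55 AM UTC (Jul 10).
Add 2 hours 36 minutes layover in Meridia → 4:31 AM UTC.
Add 9 hours and 32 minutes leg 2 → 2:03 PM UTC.
Add 3 hours and 30 minutes layover in Halifax → 5:33 PM UTC.
Add 14 hours and 15 minutes leg 3 → 7:48 AM UTC (Jul 11).
Vantage Point is UTC−5:00, so local arrival = 7:48 AM − 5:00 = 2:48 AM on Jul 11.

2:48 AM on July 11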